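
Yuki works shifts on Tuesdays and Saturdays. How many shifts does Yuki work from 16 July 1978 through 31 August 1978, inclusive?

13

16 July 1978 is a Sunday.
That's 47 days from start to end, counting both.
47 = 7 × 6 + 5, so there are 6 full weeks plus 5 extra days.
Each full week contributes 2 days from the set (Tue, Sat): 6 × 2 = 12.
The 5 extra days are Sun, Mon, Tue, Wed, Thu — 1 of them qualifies.
Total: 12 + 1 = 13.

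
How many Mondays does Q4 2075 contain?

October 1, 2075 is a Tuesday.
That's 92 days from start to end, counting both.
92 = 7 × 13 + 1, so there are 13 full weeks plus 1 extra day.
Each full week contributes one Monday: 13 so far.
The 1 extra day is Tuesday — none qualify.
Total: 13 + 0 = 13.

13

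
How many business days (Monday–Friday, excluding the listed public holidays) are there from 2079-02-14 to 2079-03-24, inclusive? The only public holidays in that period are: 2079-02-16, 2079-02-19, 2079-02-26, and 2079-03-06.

27

2079-02-14 is a Tuesday.
From 2079-02-14 to 2079-03-24 is 39 days inclusive.
39 = 7 × 5 + 4, so there are 5 full weeks plus 4 extra days.
Each full week contributes 5 weekdays (Mon–Fri): 5 × 5 = 25.
The 4 extra days are Tuesday, Wednesday, Thursday, Friday — 4 of them qualify.
Total: 25 + 4 = 29.
Holidays: 2079-02-16 (Thu); 2079-02-19 (Sun); 2079-02-26 (Sun); 2079-03-06 (Mon).
2 of the 4 holidays fall on weekdays; the rest are weekends and were already excluded.
Business days: 29 − 2 = 27.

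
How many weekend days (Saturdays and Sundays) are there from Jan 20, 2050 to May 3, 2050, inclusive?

Jan 20, 2050 is a Thursday.
That's 104 days from start to end, counting both.
104 = 7 × 14 + 6, so there are 14 full weeks plus 6 extra days.
Each full week contributes 2 weekend days (Sat, Sun): 14 × 2 = 28.
The 6 extra days are Thursday, Friday, Saturday, Sunday, Monday, Tuesday — 2 of them qualify.
Total: 28 + 2 = 30.

30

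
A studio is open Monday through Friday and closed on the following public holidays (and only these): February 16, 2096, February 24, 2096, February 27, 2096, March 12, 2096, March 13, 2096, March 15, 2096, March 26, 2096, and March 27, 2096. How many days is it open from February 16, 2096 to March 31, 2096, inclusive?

24

February 16, 2096 is a Thursday.
That's 45 days from start to end, counting both.
45 = 7 × 6 + 3, so there are 6 full weeks plus 3 extra days.
Each full week contributes 5 weekdays (Mon–Fri): 6 × 5 = 30.
The 3 extra days are Thu, Fri, Sat — 2 of them qualify.
Total: 30 + 2 = 32.
Holidays: February 16, 2096 (Thu); February 24, 2096 (Fri); February 27, 2096 (Mon); March 12, 2096 (Mon); March 13, 2096 (Tue); March 15, 2096 (Thu); March 26, 2096 (Mon); March 27, 2096 (Tue).
All 8 holidays fall on weekdays, so subtract 8.
Business days: 32 − 8 = 24.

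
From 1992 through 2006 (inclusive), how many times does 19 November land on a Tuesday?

Day of week of November 19 in each year:
1992: Thu, 1993: Fri, 1994: Sat, 1995: Sun, 1996: Tue ✓, 1997: Wed, 1998: Thu, 1999: Fri, 2000: Sun, 2001: Mon, 2002: Tue ✓, 2003: Wed, 2004: Fri, 2005: Sat, 2006: Sun
Tuesdays: 1996, 2002.

2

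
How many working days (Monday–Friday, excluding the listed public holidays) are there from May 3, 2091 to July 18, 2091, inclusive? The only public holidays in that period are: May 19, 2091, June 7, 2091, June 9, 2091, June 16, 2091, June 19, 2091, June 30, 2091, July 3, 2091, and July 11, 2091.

51 working days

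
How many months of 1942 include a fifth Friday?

A month has five Fridays exactly when Friday falls within its first (length − 28) days.
Jan: 31 days, starts Thu → 5 of Thu, Fri, Sat ✓
Feb: 28 days, starts Sun → 5 of (none)
Mar: 31 days, starts Sun → 5 of Sun, Mon, Tue
Apr: 30 days, starts Wed → 5 of Wed, Thu
May: 31 days, starts Fri → 5 of Fri, Sat, Sun ✓
Jun: 30 days, starts Mon → 5 of Mon, Tue
Jul: 31 days, starts Wed → 5 of Wed, Thu, Fri ✓
Aug: 31 days, starts Sat → 5 of Sat, Sun, Mon
Sep: 30 days, starts Tue → 5 of Tue, Wed
Oct: 31 days, starts Thu → 5 of Thu, Fri, Sat ✓
Nov: 30 days, starts Sun → 5 of Sun, Mon
Dec: 31 days, starts Tue → 5 of Tue, Wed, Thu
Months with five Fridays: Jan, May, Jul, Oct.

4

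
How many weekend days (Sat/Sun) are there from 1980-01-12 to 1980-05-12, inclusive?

1980-01-12 is a Saturday.
The range spans 122 days (inclusive of both endpoints).
122 = 7 × 17 + 3, so there are 17 full weeks plus 3 extra days.
Each full week contributes 2 weekend days (Sat, Sun): 17 × 2 = 34.
The 3 extra days are Saturday, Sunday, Monday — 2 of them qualify.
Total: 34 + 2 = 36.

36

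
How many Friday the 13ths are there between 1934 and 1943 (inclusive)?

17

Friday-the-13ths by year:
1934: Apr, Jul
1935: Sep, Dec
1936: Mar, Nov
1937: Aug
1938: May
1939: Jan, Oct
1940: Sep, Dec
1941: Jun
1942: Feb, Mar, Nov
1943: Aug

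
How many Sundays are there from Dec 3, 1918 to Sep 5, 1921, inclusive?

144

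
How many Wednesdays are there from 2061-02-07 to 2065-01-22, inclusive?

207

2061-02-07 is a Monday.
From 2061-02-07 to 2065-01-22 is 1446 days inclusive.
1446 = 7 × 206 + 4, so there are 206 full weeks plus 4 extra days.
Each full week contributes one Wednesday: 206 so far.
The 4 extra days are Monday, Tuesday, Wednesday, Thursday — 1 of them qualifies.
Total: 206 + 1 = 207.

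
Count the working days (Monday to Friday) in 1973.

261 weekdays

Jan 1, 1973 is a Monday.
From Jan 1, 1973 to Dec 31, 1973 is 365 days inclusive.
365 = 7 × 52 + 1, so there are 52 full weeks plus 1 extra day.
Each full week contributes 5 weekdays (Mon–Fri): 52 × 5 = 260.
The 1 extra day is Monday — 1 of them qualifies.
Total: 260 + 1 = 261.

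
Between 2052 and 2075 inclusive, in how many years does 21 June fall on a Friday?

4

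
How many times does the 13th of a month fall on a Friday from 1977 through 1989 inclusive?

23

Friday-the-13ths by year:
1977: May
1978: Jan, Oct
1979: Apr, Jul
1980: Jun
1981: Feb, Mar, Nov
1982: Aug
1983: May
1984: Jan, Apr, Jul
1985: Sep, Dec
1986: Jun
1987: Feb, Mar, Nov
1988: May
1989: Jan, Oct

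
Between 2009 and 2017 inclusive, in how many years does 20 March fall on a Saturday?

Day of week of March 20 in each year:
2009: Fri, 2010: Sat ✓, 2011: Sun, 2012: Tue, 2013: Wed, 2014: Thu, 2015: Fri, 2016: Sun, 2017: Mon
Saturdays: 2010.

1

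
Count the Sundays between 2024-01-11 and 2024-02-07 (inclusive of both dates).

2024-01-11 is a Thursday.
That's 28 days from start to end, counting both.
28 = 7 × 4, so the span is exactly 4 full weeks.
Each full week contributes one Sunday: 4 so far.

4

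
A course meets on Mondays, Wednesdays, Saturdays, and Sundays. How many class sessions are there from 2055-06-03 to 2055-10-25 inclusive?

83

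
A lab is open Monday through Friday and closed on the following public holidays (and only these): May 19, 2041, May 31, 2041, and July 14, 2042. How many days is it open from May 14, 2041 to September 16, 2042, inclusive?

349 working days

May 14, 2041 is a Tuesday.
From May 14, 2041 to September 16, 2042 is 491 days inclusive.
491 = 7 × 70 + 1, so there are 70 full weeks plus 1 extra day.
Each full week contributes 5 weekdays (Mon–Fri): 70 × 5 = 350.
The 1 extra day is Tuesday — 1 of them qualifies.
Total: 350 + 1 = 351.
Holidays: May 19, 2041 (Sun); May 31, 2041 (Fri); July 14, 2042 (Mon).
2 of the 3 holidays fall on weekdays; the rest are weekends and were already excluded.
Business days: 351 − 2 = 349.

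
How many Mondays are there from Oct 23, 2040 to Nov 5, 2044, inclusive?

Oct 23, 2040 is a Tuesday.
The range spans 1475 days (inclusive of both endpoints).
1475 = 7 × 210 + 5, so there are 210 full weeks plus 5 extra days.
Each full week contributes one Monday: 210 so far.
The 5 extra days are Tuesday, Wednesday, Thursday, Friday, Saturday — none qualify.
Total: 210 + 0 = 210.

210 Mondays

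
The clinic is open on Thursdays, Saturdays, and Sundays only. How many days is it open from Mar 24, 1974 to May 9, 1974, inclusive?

20

Mar 24, 1974 is a Sunday.
From Mar 24, 1974 to May 9, 1974 is 47 days inclusive.
47 = 7 × 6 + 5, so there are 6 full weeks plus 5 extra days.
Each full week contributes 3 days from the set (Thu, Sat, Sun): 6 × 3 = 18.
The 5 extra days are Sunday, Monday, Tuesday, Wednesday, Thursday — 2 of them qualify.
Total: 18 + 2 = 20.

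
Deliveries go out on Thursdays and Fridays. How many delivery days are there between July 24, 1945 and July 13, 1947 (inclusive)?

July 24, 1945 is a Tuesday.
The range spans 720 days (inclusive of both endpoints).
720 = 7 × 102 + 6, so there are 102 full weeks plus 6 extra days.
Each full week contributes 2 days from the set (Thu, Fri): 102 × 2 = 204.
The 6 extra days are Tuesday, Wednesday, Thursday, Friday, Saturday, Sunday — 2 of them qualify.
Total: 204 + 2 = 206.

206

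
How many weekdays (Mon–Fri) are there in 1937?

261 weekdays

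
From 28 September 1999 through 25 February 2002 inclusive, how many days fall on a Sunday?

126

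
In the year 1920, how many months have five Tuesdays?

4

A month has five Tuesdays exactly when Tuesday falls within its first (length − 28) days.
Jan: 31 days, starts Thu → 5 of Thu, Fri, Sat
Feb: 29 days, starts Sun → 5 of Sun
Mar: 31 days, starts Mon → 5 of Mon, Tue, Wed ✓
Apr: 30 days, starts Thu → 5 of Thu, Fri
May: 31 days, starts Sat → 5 of Sat, Sun, Mon
Jun: 30 days, starts Tue → 5 of Tue, Wed ✓
Jul: 31 days, starts Thu → 5 of Thu, Fri, Sat
Aug: 31 days, starts Sun → 5 of Sun, Mon, Tue ✓
Sep: 30 days, starts Wed → 5 of Wed, Thu
Oct: 31 days, starts Fri → 5 of Fri, Sat, Sun
Nov: 30 days, starts Mon → 5 of Mon, Tue ✓
Dec: 31 days, starts Wed → 5 of Wed, Thu, Fri
Months with five Tuesdays: Mar, Jun, Aug, Nov.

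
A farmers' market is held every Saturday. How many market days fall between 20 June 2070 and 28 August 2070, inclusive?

20 June 2070 is a Friday.
From 20 June 2070 to 28 August 2070 is 70 days inclusive.
70 = 7 × 10, so the span is exactly 10 full weeks.
Each full week contributes one Saturday: 10 so far.
Total: 10.

10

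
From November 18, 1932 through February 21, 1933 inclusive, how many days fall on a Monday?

14

November 18, 1932 is a Friday.
From November 18, 1932 to February 21, 1933 is 96 days inclusive.
96 = 7 × 13 + 5, so there are 13 full weeks plus 5 extra days.
Each full week contributes one Monday: 13 so far.
The 5 extra days are Fri, Sat, Sun, Mon, Tue — 1 of them qualifies.
Total: 13 + 1 = 14.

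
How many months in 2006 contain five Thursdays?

4

A month has five Thursdays exactly when Thursday falls within its first (length − 28) days.
Jan: 31 days, starts Sun → 5 of Sun, Mon, Tue
Feb: 28 days, starts Wed → 5 of (none)
Mar: 31 days, starts Wed → 5 of Wed, Thu, Fri ✓
Apr: 30 days, starts Sat → 5 of Sat, Sun
May: 31 days, starts Mon → 5 of Mon, Tue, Wed
Jun: 30 days, starts Thu → 5 of Thu, Fri ✓
Jul: 31 days, starts Sat → 5 of Sat, Sun, Mon
Aug: 31 days, starts Tue → 5 of Tue, Wed, Thu ✓
Sep: 30 days, starts Fri → 5 of Fri, Sat
Oct: 31 days, starts Sun → 5 of Sun, Mon, Tue
Nov: 30 days, starts Wed → 5 of Wed, Thu ✓
Dec: 31 days, starts Fri → 5 of Fri, Sat, Sun
Months with five Thursdays: Mar, Jun, Aug, Nov.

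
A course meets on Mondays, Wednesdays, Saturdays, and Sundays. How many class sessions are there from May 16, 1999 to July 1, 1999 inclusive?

27

May 16, 1999 is a Sunday.
The range spans 47 days (inclusive of both endpoints).
47 = 7 × 6 + 5, so there are 6 full weeks plus 5 extra days.
Each full week contributes 4 days from the set (Mon, Wed, Sat, Sun): 6 × 4 = 24.
The 5 extra days are Sunday, Monday, Tuesday, Wednesday, Thursday — 3 of them qualify.
Total: 24 + 3 = 27.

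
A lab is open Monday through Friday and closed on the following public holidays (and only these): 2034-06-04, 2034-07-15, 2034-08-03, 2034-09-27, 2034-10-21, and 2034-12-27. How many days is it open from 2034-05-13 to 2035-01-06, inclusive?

2034-05-13 is a Saturday.
From 2034-05-13 to 2035-01-06 is 239 days inclusive.
239 = 7 × 34 + 1, so there are 34 full weeks plus 1 extra day.
Each full week contributes 5 weekdays (Mon–Fri): 34 × 5 = 170.
The 1 extra day is Saturday — none qualify.
Total: 170 + 0 = 170.
Holidays: 2034-06-04 (Sun); 2034-07-15 (Sat); 2034-08-03 (Thu); 2034-09-27 (Wed); 2034-10-21 (Sat); 2034-12-27 (Wed).
3 of the 6 holidays fall on weekdays; the rest are weekends and were already excluded.
Business days: 170 − 3 = 167.

167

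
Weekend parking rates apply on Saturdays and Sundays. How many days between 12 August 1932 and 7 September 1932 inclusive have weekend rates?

8

12 August 1932 is a Friday.
From 12 August 1932 to 7 September 1932 is 27 days inclusive.
27 = 7 × 3 + 6, so there are 3 full weeks plus 6 extra days.
Each full week contributes 2 weekend days (Sat, Sun): 3 × 2 = 6.
The 6 extra days are Fri, Sat, Sun, Mon, Tue, Wed — 2 of them qualify.
Total: 6 + 2 = 8.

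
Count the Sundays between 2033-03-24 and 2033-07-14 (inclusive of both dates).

2033-03-24 is a Thursday.
The range spans 113 days (inclusive of both endpoints).
113 = 7 × 16 + 1, so there are 16 full weeks plus 1 extra day.
Each full week contributes one Sunday: 16 so far.
The 1 extra day is Thursday — none qualify.
Total: 16 + 0 = 16.

16 Sundays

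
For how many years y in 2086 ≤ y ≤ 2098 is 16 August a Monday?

2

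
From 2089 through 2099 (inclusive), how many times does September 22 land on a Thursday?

2

Day of week of September 22 in each year:
2089: Thu ✓, 2090: Fri, 2091: Sat, 2092: Mon, 2093: Tue, 2094: Wed, 2095: Thu ✓, 2096: Sat, 2097: Sun, 2098: Mon, 2099: Tue
Thursdays: 2089, 2095.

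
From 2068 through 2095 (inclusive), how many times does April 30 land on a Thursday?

Day of week of April 30 in each year:
2068: Mon, 2069: Tue, 2070: Wed, 2071: Thu ✓, 2072: Sat, 2073: Sun, 2074: Mon, 2075: Tue, 2076: Thu ✓, 2077: Fri, 2078: Sat, 2079: Sun, 2080: Tue, 2081: Wed, 2082: Thu ✓, 2083: Fri, 2084: Sun, 2085: Mon, 2086: Tue, 2087: Wed, 2088: Fri, 2089: Sat, 2090: Sun, 2091: Mon, 2092: Wed, 2093: Thu ✓, 2094: Fri, 2095: Sat
Thursdays: 2071, 2076, 2082, 2093.

4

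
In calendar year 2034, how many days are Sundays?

1 January 2034 is a Sunday.
From 1 January 2034 to 31 December 2034 is 365 days inclusive.
365 = 7 × 52 + 1, so there are 52 full weeks plus 1 extra day.
Each full week contributes one Sunday: 52 so far.
The 1 extra day is Sun — 1 of them qualifies.
Total: 52 + 1 = 53.

53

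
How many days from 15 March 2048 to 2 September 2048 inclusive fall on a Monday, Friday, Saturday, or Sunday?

98

15 March 2048 is a Sunday.
The range spans 172 days (inclusive of both endpoints).
172 = 7 × 24 + 4, so there are 24 full weeks plus 4 extra days.
Each full week contributes 4 days from the set (Mon, Fri, Sat, Sun): 24 × 4 = 96.
The 4 extra days are Sunday, Monday, Tuesday, Wednesday — 2 of them qualify.
Total: 96 + 2 = 98.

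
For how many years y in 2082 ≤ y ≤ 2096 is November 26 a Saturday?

2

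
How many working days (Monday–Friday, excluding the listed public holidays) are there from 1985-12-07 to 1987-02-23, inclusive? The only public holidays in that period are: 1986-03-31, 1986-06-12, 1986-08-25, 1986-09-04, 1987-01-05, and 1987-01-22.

1985-12-07 is a Saturday.
That's 444 days from start to end, counting both.
444 = 7 × 63 + 3, so there are 63 full weeks plus 3 extra days.
Each full week contributes 5 weekdays (Mon–Fri): 63 × 5 = 315.
The 3 extra days are Sat, Sun, Mon — 1 of them qualifies.
Total: 315 + 1 = 316.
Holidays: 1986-03-31 (Mon); 1986-06-12 (Thu); 1986-08-25 (Mon); 1986-09-04 (Thu); 1987-01-05 (Mon); 1987-01-22 (Thu).
All 6 holidays fall on weekdays, so subtract 6.
Business days: 316 − 6 = 310.

310 working days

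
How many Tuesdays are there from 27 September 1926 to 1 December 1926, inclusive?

10

27 September 1926 is a Monday.
That's 66 days from start to end, counting both.
66 = 7 × 9 + 3, so there are 9 full weeks plus 3 extra days.
Each full week contributes one Tuesday: 9 so far.
The 3 extra days are Mon, Tue, Wed — 1 of them qualifies.
Total: 9 + 1 = 10.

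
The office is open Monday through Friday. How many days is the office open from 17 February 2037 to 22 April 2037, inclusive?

17 February 2037 is a Tuesday.
The range spans 65 days (inclusive of both endpoints).
65 = 7 × 9 + 2, so there are 9 full weeks plus 2 extra days.
Each full week contributes 5 weekdays (Mon–Fri): 9 × 5 = 45.
The 2 extra days are Tuesday, Wednesday — 2 of them qualify.
Total: 45 + 2 = 47.

47 weekdays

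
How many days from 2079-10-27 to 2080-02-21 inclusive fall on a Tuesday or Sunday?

34

2079-10-27 is a Friday.
That's 118 days from start to end, counting both.
118 = 7 × 16 + 6, so there are 16 full weeks plus 6 extra days.
Each full week contributes 2 days from the set (Tue, Sun): 16 × 2 = 32.
The 6 extra days are Fri, Sat, Sun, Mon, Tue, Wed — 2 of them qualify.
Total: 32 + 2 = 34.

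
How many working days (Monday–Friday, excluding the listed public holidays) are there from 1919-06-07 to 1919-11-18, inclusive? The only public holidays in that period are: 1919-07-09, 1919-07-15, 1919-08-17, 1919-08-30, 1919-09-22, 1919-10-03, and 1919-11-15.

1919-06-07 is a Saturday.
The range spans 165 days (inclusive of both endpoints).
165 = 7 × 23 + 4, so there are 23 full weeks plus 4 extra days.
Each full week contributes 5 weekdays (Mon–Fri): 23 × 5 = 115.
The 4 extra days are Saturday, Sunday, Monday, Tuesday — 2 of them qualify.
Total: 115 + 2 = 117.
Holidays: 1919-07-09 (Wed); 1919-07-15 (Tue); 1919-08-17 (Sun); 1919-08-30 (Sat); 1919-09-22 (Mon); 1919-10-03 (Fri); 1919-11-15 (Sat).
4 of the 7 holidays fall on weekdays; the rest are weekends and were already excluded.
Business days: 117 − 4 = 113.

113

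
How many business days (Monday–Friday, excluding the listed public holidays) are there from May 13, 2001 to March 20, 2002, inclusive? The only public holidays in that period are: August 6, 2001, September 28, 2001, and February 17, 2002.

221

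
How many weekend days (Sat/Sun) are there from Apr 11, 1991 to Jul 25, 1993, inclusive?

240

Apr 11, 1991 is a Thursday.
From Apr 11, 1991 to Jul 25, 1993 is 837 days inclusive.
837 = 7 × 119 + 4, so there are 119 full weeks plus 4 extra days.
Each full week contributes 2 weekend days (Sat, Sun): 119 × 2 = 238.
The 4 extra days are Thu, Fri, Sat, Sun — 2 of them qualify.
Total: 238 + 2 = 240.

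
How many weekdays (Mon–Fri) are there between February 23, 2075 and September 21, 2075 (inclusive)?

February 23, 2075 is a Saturday.
The range spans 211 days (inclusive of both endpoints).
211 = 7 × 30 + 1, so there are 30 full weeks plus 1 extra day.
Each full week contributes 5 weekdays (Mon–Fri): 30 × 5 = 150.
The 1 extra day is Saturday — none qualify.
Total: 150 + 0 = 150.

150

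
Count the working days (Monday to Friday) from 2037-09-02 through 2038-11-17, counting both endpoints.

2037-09-02 is a Wednesday.
From 2037-09-02 to 2038-11-17 is 442 days inclusive.
442 = 7 × 63 + 1, so there are 63 full weeks plus 1 extra day.
Each full week contributes 5 weekdays (Mon–Fri): 63 × 5 = 315.
The 1 extra day is Wednesday — 1 of them qualifies.
Total: 315 + 1 = 316.

316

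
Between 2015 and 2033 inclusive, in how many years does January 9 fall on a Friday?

Day of week of January 9 in each year:
2015: Fri ✓, 2016: Sat, 2017: Mon, 2018: Tue, 2019: Wed, 2020: Thu, 2021: Sat, 2022: Sun, 2023: Mon, 2024: Tue, 2025: Thu, 2026: Fri ✓, 2027: Sat, 2028: Sun, 2029: Tue, 2030: Wed, 2031: Thu, 2032: Fri ✓, 2033: Sun
Fridays: 2015, 2026, 2032.

3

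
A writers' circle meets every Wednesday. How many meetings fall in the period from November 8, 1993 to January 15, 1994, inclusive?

10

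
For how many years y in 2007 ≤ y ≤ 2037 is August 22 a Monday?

Day of week of August 22 in each year:
2007: Wed, 2008: Fri, 2009: Sat, 2010: Sun, 2011: Mon ✓, 2012: Wed, 2013: Thu, 2014: Fri, 2015: Sat, 2016: Mon ✓, 2017: Tue, 2018: Wed, 2019: Thu, 2020: Sat, 2021: Sun, 2022: Mon ✓, 2023: Tue, 2024: Thu, 2025: Fri, 2026: Sat, 2027: Sun, 2028: Tue, 2029: Wed, 2030: Thu, 2031: Fri, 2032: Sun, 2033: Mon ✓, 2034: Tue, 2035: Wed, 2036: Fri, 2037: Sat
Mondays: 2011, 2016, 2022, 2033.

4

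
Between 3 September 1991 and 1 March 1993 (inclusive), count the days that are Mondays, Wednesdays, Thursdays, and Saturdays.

312

3 September 1991 is a Tuesday.
The range spans 546 days (inclusive of both endpoints).
546 = 7 × 78, so the span is exactly 78 full weeks.
Each full week contributes 4 days from the set (Mon, Wed, Thu, Sat): 78 × 4 = 312.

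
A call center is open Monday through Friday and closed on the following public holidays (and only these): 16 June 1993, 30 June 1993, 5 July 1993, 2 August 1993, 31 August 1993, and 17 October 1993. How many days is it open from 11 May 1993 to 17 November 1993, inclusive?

132 working days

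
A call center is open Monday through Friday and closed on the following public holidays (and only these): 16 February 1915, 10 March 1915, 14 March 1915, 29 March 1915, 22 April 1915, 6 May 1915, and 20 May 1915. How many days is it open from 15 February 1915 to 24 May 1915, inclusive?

15 February 1915 is a Monday.
From 15 February 1915 to 24 May 1915 is 99 days inclusive.
99 = 7 × 14 + 1, so there are 14 full weeks plus 1 extra day.
Each full week contributes 5 weekdays (Mon–Fri): 14 × 5 = 70.
The 1 extra day is Monday — 1 of them qualifies.
Total: 70 + 1 = 71.
Holidays: 16 February 1915 (Tue); 10 March 1915 (Wed); 14 March 1915 (Sun); 29 March 1915 (Mon); 22 April 1915 (Thu); 6 May 1915 (Thu); 20 May 1915 (Thu).
6 of the 7 holidays fall on weekdays; the rest are weekends and were already excluded.
Business days: 71 − 6 = 65.

65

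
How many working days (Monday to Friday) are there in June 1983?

22

June 1, 1983 is a Wednesday.
That's 30 days from start to end, counting both.
30 = 7 × 4 + 2, so there are 4 full weeks plus 2 extra days.
Each full week contributes 5 weekdays (Mon–Fri): 4 × 5 = 20.
The 2 extra days are Wednesday, Thursday — 2 of them qualify.
Total: 20 + 2 = 22.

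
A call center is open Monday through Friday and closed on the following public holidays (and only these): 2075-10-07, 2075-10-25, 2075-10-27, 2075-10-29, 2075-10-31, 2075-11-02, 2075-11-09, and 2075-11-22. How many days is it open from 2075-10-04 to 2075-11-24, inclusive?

31 working days

2075-10-04 is a Friday.
From 2075-10-04 to 2075-11-24 is 52 days inclusive.
52 = 7 × 7 + 3, so there are 7 full weeks plus 3 extra days.
Each full week contributes 5 weekdays (Mon–Fri): 7 × 5 = 35.
The 3 extra days are Friday, Saturday, Sunday — 1 of them qualifies.
Total: 35 + 1 = 36.
Holidays: 2075-10-07 (Mon); 2075-10-25 (Fri); 2075-10-27 (Sun); 2075-10-29 (Tue); 2075-10-31 (Thu); 2075-11-02 (Sat); 2075-11-09 (Sat); 2075-11-22 (Fri).
5 of the 8 holidays fall on weekdays; the rest are weekends and were already excluded.
Business days: 36 − 5 = 31.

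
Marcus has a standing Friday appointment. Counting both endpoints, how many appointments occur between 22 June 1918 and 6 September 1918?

11

22 June 1918 is a Saturday.
From 22 June 1918 to 6 September 1918 is 77 days inclusive.
77 = 7 × 11, so the span is exactly 11 full weeks.
Each full week contributes one Friday: 11 so far.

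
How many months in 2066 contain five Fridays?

A month has five Fridays exactly when Friday falls within its first (length − 28) days.
Jan: 31 days, starts Fri → 5 of Fri, Sat, Sun ✓
Feb: 28 days, starts Mon → 5 of (none)
Mar: 31 days, starts Mon → 5 of Mon, Tue, Wed
Apr: 30 days, starts Thu → 5 of Thu, Fri ✓
May: 31 days, starts Sat → 5 of Sat, Sun, Mon
Jun: 30 days, starts Tue → 5 of Tue, Wed
Jul: 31 days, starts Thu → 5 of Thu, Fri, Sat ✓
Aug: 31 days, starts Sun → 5 of Sun, Mon, Tue
Sep: 30 days, starts Wed → 5 of Wed, Thu
Oct: 31 days, starts Fri → 5 of Fri, Sat, Sun ✓
Nov: 30 days, starts Mon → 5 of Mon, Tue
Dec: 31 days, starts Wed → 5 of Wed, Thu, Fri ✓
Months with five Fridays: Jan, Apr, Jul, Oct, Dec.

5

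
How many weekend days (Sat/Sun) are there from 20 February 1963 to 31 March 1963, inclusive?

20 February 1963 is a Wednesday.
From 20 February 1963 to 31 March 1963 is 40 days inclusive.
40 = 7 × 5 + 5, so there are 5 full weeks plus 5 extra days.
Each full week contributes 2 weekend days (Sat, Sun): 5 × 2 = 10.
The 5 extra days are Wed, Thu, Fri, Sat, Sun — 2 of them qualify.
Total: 10 + 2 = 12.

12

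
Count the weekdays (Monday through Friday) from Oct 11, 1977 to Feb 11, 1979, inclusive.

349

Oct 11, 1977 is a Tuesday.
From Oct 11, 1977 to Feb 11, 1979 is 489 days inclusive.
489 = 7 × 69 + 6, so there are 69 full weeks plus 6 extra days.
Each full week contributes 5 weekdays (Mon–Fri): 69 × 5 = 345.
The 6 extra days are Tuesday, Wednesday, Thursday, Friday, Saturday, Sunday — 4 of them qualify.
Total: 345 + 4 = 349.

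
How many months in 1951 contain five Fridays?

A month has five Fridays exactly when Friday falls within its first (length − 28) days.
Jan: 31 days, starts Mon → 5 of Mon, Tue, Wed
Feb: 28 days, starts Thu → 5 of (none)
Mar: 31 days, starts Thu → 5 of Thu, Fri, Sat ✓
Apr: 30 days, starts Sun → 5 of Sun, Mon
May: 31 days, starts Tue → 5 of Tue, Wed, Thu
Jun: 30 days, starts Fri → 5 of Fri, Sat ✓
Jul: 31 days, starts Sun → 5 of Sun, Mon, Tue
Aug: 31 days, starts Wed → 5 of Wed, Thu, Fri ✓
Sep: 30 days, starts Sat → 5 of Sat, Sun
Oct: 31 days, starts Mon → 5 of Mon, Tue, Wed
Nov: 30 days, starts Thu → 5 of Thu, Fri ✓
Dec: 31 days, starts Sat → 5 of Sat, Sun, Mon
Months with five Fridays: Mar, Jun, Aug, Nov.

4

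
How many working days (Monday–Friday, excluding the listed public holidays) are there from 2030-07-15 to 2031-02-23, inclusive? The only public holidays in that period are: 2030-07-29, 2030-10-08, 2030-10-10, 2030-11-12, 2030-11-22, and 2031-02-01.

155 working days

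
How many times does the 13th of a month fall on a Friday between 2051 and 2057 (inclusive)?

Friday-the-13ths by year:
2051: Jan, Oct
2052: Sep, Dec
2053: Jun
2054: Feb, Mar, Nov
2055: Aug
2056: Oct
2057: Apr, Jul

12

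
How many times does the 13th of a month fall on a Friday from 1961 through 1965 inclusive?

9

Friday-the-13ths by year:
1961: Jan, Oct
1962: Apr, Jul
1963: Sep, Dec
1964: Mar, Nov
1965: Aug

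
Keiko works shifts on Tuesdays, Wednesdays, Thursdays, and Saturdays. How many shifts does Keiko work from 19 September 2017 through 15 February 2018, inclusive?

19 September 2017 is a Tuesday.
The range spans 150 days (inclusive of both endpoints).
150 = 7 × 21 + 3, so there are 21 full weeks plus 3 extra days.
Each full week contributes 4 days from the set (Tue, Wed, Thu, Sat): 21 × 4 = 84.
The 3 extra days are Tue, Wed, Thu — 3 of them qualify.
Total: 84 + 3 = 87.

87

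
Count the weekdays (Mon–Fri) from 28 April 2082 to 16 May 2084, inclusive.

536 weekdays

28 April 2082 is a Tuesday.
The range spans 750 days (inclusive of both endpoints).
750 = 7 × 107 + 1, so there are 107 full weeks plus 1 extra day.
Each full week contributes 5 weekdays (Mon–Fri): 107 × 5 = 535.
The 1 extra day is Tue — 1 of them qualifies.
Total: 535 + 1 = 536.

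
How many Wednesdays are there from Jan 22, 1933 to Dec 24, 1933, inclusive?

Jan 22, 1933 is a Sunday.
From Jan 22, 1933 to Dec 24, 1933 is 337 days inclusive.
337 = 7 × 48 + 1, so there are 48 full weeks plus 1 extra day.
Each full week contributes one Wednesday: 48 so far.
The 1 extra day is Sun — none qualify.
Total: 48 + 0 = 48.

48 Wednesdays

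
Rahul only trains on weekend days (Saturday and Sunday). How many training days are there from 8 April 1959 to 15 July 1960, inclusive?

132

8 April 1959 is a Wednesday.
The range spans 465 days (inclusive of both endpoints).
465 = 7 × 66 + 3, so there are 66 full weeks plus 3 extra days.
Each full week contributes 2 weekend days (Sat, Sun): 66 × 2 = 132.
The 3 extra days are Wed, Thu, Fri — none qualify.
Total: 132 + 0 = 132.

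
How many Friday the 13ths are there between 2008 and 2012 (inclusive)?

9

Friday-the-13ths by year:
2008: Jun
2009: Feb, Mar, Nov
2010: Aug
2011: May
2012: Jan, Apr, Jul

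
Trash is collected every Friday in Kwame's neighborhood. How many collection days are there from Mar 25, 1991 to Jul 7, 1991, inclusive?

15

Mar 25, 1991 is a Monday.
That's 105 days from start to end, counting both.
105 = 7 × 15, so the span is exactly 15 full weeks.
Each full week contributes one Friday: 15 so far.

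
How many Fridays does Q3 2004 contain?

13

Jul 1, 2004 is a Thursday.
From Jul 1, 2004 to Sep 30, 2004 is 92 days inclusive.
92 = 7 × 13 + 1, so there are 13 full weeks plus 1 extra day.
Each full week contributes one Friday: 13 so far.
The 1 extra day is Thursday — none qualify.
Total: 13 + 0 = 13.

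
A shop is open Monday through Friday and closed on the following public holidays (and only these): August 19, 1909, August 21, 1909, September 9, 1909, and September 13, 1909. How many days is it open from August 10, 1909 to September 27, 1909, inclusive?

August 10, 1909 is a Tuesday.
That's 49 days from start to end, counting both.
49 = 7 × 7, so the span is exactly 7 full weeks.
Each full week contributes 5 weekdays (Mon–Fri): 7 × 5 = 35.
Holidays: August 19, 1909 (Thu); August 21, 1909 (Sat); September 9, 1909 (Thu); September 13, 1909 (Mon).
3 of the 4 holidays fall on weekdays; the rest are weekends and were already excluded.
Business days: 35 − 3 = 32.

32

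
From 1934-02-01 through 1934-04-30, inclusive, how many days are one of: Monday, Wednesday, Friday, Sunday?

1934-02-01 is a Thursday.
That's 89 days from start to end, counting both.
89 = 7 × 12 + 5, so there are 12 full weeks plus 5 extra days.
Each full week contributes 4 days from the set (Mon, Wed, Fri, Sun): 12 × 4 = 48.
The 5 extra days are Thursday, Friday, Saturday, Sunday, Monday — 3 of them qualify.
Total: 48 + 3 = 51.

51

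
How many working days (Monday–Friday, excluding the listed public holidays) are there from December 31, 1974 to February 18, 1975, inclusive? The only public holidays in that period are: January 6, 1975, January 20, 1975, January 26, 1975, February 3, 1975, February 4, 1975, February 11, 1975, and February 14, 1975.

30 working days

December 31, 1974 is a Tuesday.
The range spans 50 days (inclusive of both endpoints).
50 = 7 × 7 + 1, so there are 7 full weeks plus 1 extra day.
Each full week contributes 5 weekdays (Mon–Fri): 7 × 5 = 35.
The 1 extra day is Tuesday — 1 of them qualifies.
Total: 35 + 1 = 36.
Holidays: January 6, 1975 (Mon); January 20, 1975 (Mon); January 26, 1975 (Sun); February 3, 1975 (Mon); February 4, 1975 (Tue); February 11, 1975 (Tue); February 14, 1975 (Fri).
6 of the 7 holidays fall on weekdays; the rest are weekends and were already excluded.
Business days: 36 − 6 = 30.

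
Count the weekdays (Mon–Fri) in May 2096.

23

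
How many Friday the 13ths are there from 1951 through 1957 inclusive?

Friday-the-13ths by year:
1951: Apr, Jul
1952: Jun
1953: Feb, Mar, Nov
1954: Aug
1955: May
1956: Jan, Apr, Jul
1957: Sep, Dec

13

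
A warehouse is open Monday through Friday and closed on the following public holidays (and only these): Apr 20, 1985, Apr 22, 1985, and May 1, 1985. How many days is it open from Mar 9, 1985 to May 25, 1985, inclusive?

Mar 9, 1985 is a Saturday.
From Mar 9, 1985 to May 25, 1985 is 78 days inclusive.
78 = 7 × 11 + 1, so there are 11 full weeks plus 1 extra day.
Each full week contributes 5 weekdays (Mon–Fri): 11 × 5 = 55.
The 1 extra day is Saturday — none qualify.
Total: 55 + 0 = 55.
Holidays: Apr 20, 1985 (Sat); Apr 22, 1985 (Mon); May 1, 1985 (Wed).
2 of the 3 holidays fall on weekdays; the rest are weekends and were already excluded.
Business days: 55 − 2 = 53.

53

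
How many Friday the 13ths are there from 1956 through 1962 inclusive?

14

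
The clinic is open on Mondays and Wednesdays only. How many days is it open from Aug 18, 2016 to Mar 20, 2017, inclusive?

61

Aug 18, 2016 is a Thursday.
From Aug 18, 2016 to Mar 20, 2017 is 215 days inclusive.
215 = 7 × 30 + 5, so there are 30 full weeks plus 5 extra days.
Each full week contributes 2 days from the set (Mon, Wed): 30 × 2 = 60.
The 5 extra days are Thu, Fri, Sat, Sun, Mon — 1 of them qualifies.
Total: 60 + 1 = 61.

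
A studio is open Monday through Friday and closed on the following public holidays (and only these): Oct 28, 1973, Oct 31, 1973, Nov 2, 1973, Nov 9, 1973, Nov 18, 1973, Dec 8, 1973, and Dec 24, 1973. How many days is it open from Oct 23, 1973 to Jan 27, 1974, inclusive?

65 working days

Oct 23, 1973 is a Tuesday.
The range spans 97 days (inclusive of both endpoints).
97 = 7 × 13 + 6, so there are 13 full weeks plus 6 extra days.
Each full week contributes 5 weekdays (Mon–Fri): 13 × 5 = 65.
The 6 extra days are Tuesday, Wednesday, Thursday, Friday, Saturday, Sunday — 4 of them qualify.
Total: 65 + 4 = 69.
Holidays: Oct 28, 1973 (Sun); Oct 31, 1973 (Wed); Nov 2, 1973 (Fri); Nov 9, 1973 (Fri); Nov 18, 1973 (Sun); Dec 8, 1973 (Sat); Dec 24, 1973 (Mon).
4 of the 7 holidays fall on weekdays; the rest are weekends and were already excluded.
Business days: 69 − 4 = 65.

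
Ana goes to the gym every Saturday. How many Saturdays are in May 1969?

5

1969-05-01 is a Thursday.
The range spans 31 days (inclusive of both endpoints).
31 = 7 × 4 + 3, so there are 4 full weeks plus 3 extra days.
Each full week contributes one Saturday: 4 so far.
The 3 extra days are Thursday, Friday, Saturday — 1 of them qualifies.
Total: 4 + 1 = 5.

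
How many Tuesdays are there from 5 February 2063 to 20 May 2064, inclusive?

68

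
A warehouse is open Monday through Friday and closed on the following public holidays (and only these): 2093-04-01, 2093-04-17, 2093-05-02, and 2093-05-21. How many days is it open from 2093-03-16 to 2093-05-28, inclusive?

2093-03-16 is a Monday.
The range spans 74 days (inclusive of both endpoints).
74 = 7 × 10 + 4, so there are 10 full weeks plus 4 extra days.
Each full week contributes 5 weekdays (Mon–Fri): 10 × 5 = 50.
The 4 extra days are Mon, Tue, Wed, Thu — 4 of them qualify.
Total: 50 + 4 = 54.
Holidays: 2093-04-01 (Wed); 2093-04-17 (Fri); 2093-05-02 (Sat); 2093-05-21 (Thu).
3 of the 4 holidays fall on weekdays; the rest are weekends and were already excluded.
Business days: 54 − 3 = 51.

51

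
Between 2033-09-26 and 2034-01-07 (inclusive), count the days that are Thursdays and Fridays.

2033-09-26 is a Monday.
From 2033-09-26 to 2034-01-07 is 104 days inclusive.
104 = 7 × 14 + 6, so there are 14 full weeks plus 6 extra days.
Each full week contributes 2 days from the set (Thu, Fri): 14 × 2 = 28.
The 6 extra days are Monday, Tuesday, Wednesday, Thursday, Friday, Saturday — 2 of them qualify.
Total: 28 + 2 = 30.

30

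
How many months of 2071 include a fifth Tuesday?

4

A month has five Tuesdays exactly when Tuesday falls within its first (length − 28) days.
Jan: 31 days, starts Thu → 5 of Thu, Fri, Sat
Feb: 28 days, starts Sun → 5 of (none)
Mar: 31 days, starts Sun → 5 of Sun, Mon, Tue ✓
Apr: 30 days, starts Wed → 5 of Wed, Thu
May: 31 days, starts Fri → 5 of Fri, Sat, Sun
Jun: 30 days, starts Mon → 5 of Mon, Tue ✓
Jul: 31 days, starts Wed → 5 of Wed, Thu, Fri
Aug: 31 days, starts Sat → 5 of Sat, Sun, Mon
Sep: 30 days, starts Tue → 5 of Tue, Wed ✓
Oct: 31 days, starts Thu → 5 of Thu, Fri, Sat
Nov: 30 days, starts Sun → 5 of Sun, Mon
Dec: 31 days, starts Tue → 5 of Tue, Wed, Thu ✓
Months with five Tuesdays: Mar, Jun, Sep, Dec.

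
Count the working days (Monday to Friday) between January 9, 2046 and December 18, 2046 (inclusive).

246 weekdays

January 9, 2046 is a Tuesday.
That's 344 days from start to end, counting both.
344 = 7 × 49 + 1, so there are 49 full weeks plus 1 extra day.
Each full week contributes 5 weekdays (Mon–Fri): 49 × 5 = 245.
The 1 extra day is Tue — 1 of them qualifies.
Total: 245 + 1 = 246.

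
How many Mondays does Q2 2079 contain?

13

April 1, 2079 is a Saturday.
That's 91 days from start to end, counting both.
91 = 7 × 13, so the span is exactly 13 full weeks.
Each full week contributes one Monday: 13 so far.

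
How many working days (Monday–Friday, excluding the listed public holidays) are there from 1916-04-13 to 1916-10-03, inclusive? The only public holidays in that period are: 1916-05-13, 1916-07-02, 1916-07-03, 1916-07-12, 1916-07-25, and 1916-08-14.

1916-04-13 is a Thursday.
That's 174 days from start to end, counting both.
174 = 7 × 24 + 6, so there are 24 full weeks plus 6 extra days.
Each full week contributes 5 weekdays (Mon–Fri): 24 × 5 = 120.
The 6 extra days are Thu, Fri, Sat, Sun, Mon, Tue — 4 of them qualify.
Total: 120 + 4 = 124.
Holidays: 1916-05-13 (Sat); 1916-07-02 (Sun); 1916-07-03 (Mon); 1916-07-12 (Wed); 1916-07-25 (Tue); 1916-08-14 (Mon).
4 of the 6 holidays fall on weekdays; the rest are weekends and were already excluded.
Business days: 124 − 4 = 120.

120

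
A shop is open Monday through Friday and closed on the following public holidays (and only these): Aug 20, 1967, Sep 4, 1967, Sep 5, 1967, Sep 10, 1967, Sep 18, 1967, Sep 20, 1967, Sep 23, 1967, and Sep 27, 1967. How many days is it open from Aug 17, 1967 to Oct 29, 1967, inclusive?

47

Aug 17, 1967 is a Thursday.
The range spans 74 days (inclusive of both endpoints).
74 = 7 × 10 + 4, so there are 10 full weeks plus 4 extra days.
Each full week contributes 5 weekdays (Mon–Fri): 10 × 5 = 50.
The 4 extra days are Thu, Fri, Sat, Sun — 2 of them qualify.
Total: 50 + 2 = 52.
Holidays: Aug 20, 1967 (Sun); Sep 4, 1967 (Mon); Sep 5, 1967 (Tue); Sep 10, 1967 (Sun); Sep 18, 1967 (Mon); Sep 20, 1967 (Wed); Sep 23, 1967 (Sat); Sep 27, 1967 (Wed).
5 of the 8 holidays fall on weekdays; the rest are weekends and were already excluded.
Business days: 52 − 5 = 47.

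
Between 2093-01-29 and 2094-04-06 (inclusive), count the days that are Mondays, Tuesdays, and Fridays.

186

2093-01-29 is a Thursday.
The range spans 433 days (inclusive of both endpoints).
433 = 7 × 61 + 6, so there are 61 full weeks plus 6 extra days.
Each full week contributes 3 days from the set (Mon, Tue, Fri): 61 × 3 = 183.
The 6 extra days are Thursday, Friday, Saturday, Sunday, Monday, Tuesday — 3 of them qualify.
Total: 183 + 3 = 186.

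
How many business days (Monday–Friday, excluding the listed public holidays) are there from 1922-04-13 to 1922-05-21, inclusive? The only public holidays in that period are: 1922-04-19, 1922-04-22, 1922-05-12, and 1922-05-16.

1922-04-13 is a Thursday.
That's 39 days from start to end, counting both.
39 = 7 × 5 + 4, so there are 5 full weeks plus 4 extra days.
Each full week contributes 5 weekdays (Mon–Fri): 5 × 5 = 25.
The 4 extra days are Thu, Fri, Sat, Sun — 2 of them qualify.
Total: 25 + 2 = 27.
Holidays: 1922-04-19 (Wed); 1922-04-22 (Sat); 1922-05-12 (Fri); 1922-05-16 (Tue).
3 of the 4 holidays fall on weekdays; the rest are weekends and were already excluded.
Business days: 27 − 3 = 24.

24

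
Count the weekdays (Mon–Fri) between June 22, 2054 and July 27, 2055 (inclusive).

June 22, 2054 is a Monday.
That's 401 days from start to end, counting both.
401 = 7 × 57 + 2, so there are 57 full weeks plus 2 extra days.
Each full week contributes 5 weekdays (Mon–Fri): 57 × 5 = 285.
The 2 extra days are Monday, Tuesday — 2 of them qualify.
Total: 285 + 2 = 287.

287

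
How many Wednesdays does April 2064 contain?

5

2064-04-01 is a Tuesday.
That's 30 days from start to end, counting both.
30 = 7 × 4 + 2, so there are 4 full weeks plus 2 extra days.
Each full week contributes one Wednesday: 4 so far.
The 2 extra days are Tuesday, Wednesday — 1 of them qualifies.
Total: 4 + 1 = 5.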